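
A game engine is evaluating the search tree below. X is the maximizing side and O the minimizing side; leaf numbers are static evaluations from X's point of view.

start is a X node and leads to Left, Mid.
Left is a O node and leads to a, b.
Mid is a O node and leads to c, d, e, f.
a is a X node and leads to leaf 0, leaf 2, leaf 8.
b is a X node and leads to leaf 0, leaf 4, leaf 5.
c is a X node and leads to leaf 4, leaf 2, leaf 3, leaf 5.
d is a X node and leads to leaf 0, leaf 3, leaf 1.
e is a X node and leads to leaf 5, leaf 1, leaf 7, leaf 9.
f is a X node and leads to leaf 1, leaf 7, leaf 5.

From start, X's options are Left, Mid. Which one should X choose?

Left

a (X): max(0, 2, 8) = 8
b (X): max(0, 4, 5) = 5
Left (O): min(8, 5) = 5
c (X): max(4, 2, 3, 5) = 5
d (X): max(0, 3, 1) = 3
e (X): max(5, 1, 7, 9) = 9
f (X): max(1, 7, 5) = 7
Mid (O): min(5, 3, 9, 7) = 3
start (X): max(5, 3) = 5
X at start wants the highest of {Left=5, Mid=3}, so chooses Left.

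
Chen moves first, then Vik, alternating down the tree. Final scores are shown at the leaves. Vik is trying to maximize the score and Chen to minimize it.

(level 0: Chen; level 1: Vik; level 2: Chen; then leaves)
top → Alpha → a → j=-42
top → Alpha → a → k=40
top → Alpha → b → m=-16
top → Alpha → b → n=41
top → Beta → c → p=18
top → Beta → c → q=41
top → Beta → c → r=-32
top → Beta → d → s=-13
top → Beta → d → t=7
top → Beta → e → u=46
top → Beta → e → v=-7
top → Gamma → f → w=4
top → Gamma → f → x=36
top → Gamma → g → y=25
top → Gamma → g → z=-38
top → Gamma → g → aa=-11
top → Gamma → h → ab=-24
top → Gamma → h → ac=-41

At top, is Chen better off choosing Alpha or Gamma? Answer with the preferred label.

Alpha

a (Chen): min(-42, 40) = -42
b (Chen): min(-16, 41) = -16
Alpha (Vik): max(-42, -16) = -16
f (Chen): min(4, 36) = 4
g (Chen): min(25, -38, -11) = -38
h (Chen): min(-24, -41) = -41
Gamma (Vik): max(4, -38, -41) = 4
Chen prefers the lower value; Alpha=-16, Gamma=4. Alpha is better since -16 < 4.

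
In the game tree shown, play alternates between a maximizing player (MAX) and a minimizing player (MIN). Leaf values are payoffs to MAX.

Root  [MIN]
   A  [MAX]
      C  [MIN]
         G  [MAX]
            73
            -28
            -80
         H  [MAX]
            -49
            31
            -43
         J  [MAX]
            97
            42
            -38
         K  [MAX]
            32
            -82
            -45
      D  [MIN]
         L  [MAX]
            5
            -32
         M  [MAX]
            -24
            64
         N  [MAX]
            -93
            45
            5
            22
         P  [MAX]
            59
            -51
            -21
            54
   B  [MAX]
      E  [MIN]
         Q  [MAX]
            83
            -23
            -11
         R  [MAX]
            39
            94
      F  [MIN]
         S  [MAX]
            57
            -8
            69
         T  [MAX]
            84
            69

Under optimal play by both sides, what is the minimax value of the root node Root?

31

G (MAX): max(73, -28, -80) = 73
H (MAX): max(-49, 31, -43) = 31
J (MAX): max(97, 42, -38) = 97
K (MAX): max(32, -82, -45) = 32
C (MIN): min(73, 31, 97, 32) = 31
L (MAX): max(5, -32) = 5
M (MAX): max(-24, 64) = 64
N (MAX): max(-93, 45, 5, 22) = 45
P (MAX): max(59, -51, -21, 54) = 59
D (MIN): min(5, 64, 45, 59) = 5
A (MAX): max(31, 5) = 31
Q (MAX): max(83, -23, -11) = 83
R (MAX): max(39, 94) = 94
E (MIN): min(83, 94) = 83
S (MAX): max(57, -8, 69) = 69
T (MAX): max(84, 69) = 84
F (MIN): min(69, 84) = 69
B (MAX): max(83, 69) = 83
Root (MIN): min(31, 83) = 31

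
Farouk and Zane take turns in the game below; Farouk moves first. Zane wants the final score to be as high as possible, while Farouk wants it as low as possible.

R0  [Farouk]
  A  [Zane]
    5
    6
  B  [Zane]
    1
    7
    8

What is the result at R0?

6

A (Zane): max(5, 6) = 6
B (Zane): max(1, 7, 8) = 8
R0 (Farouk): min(6, 8) = 6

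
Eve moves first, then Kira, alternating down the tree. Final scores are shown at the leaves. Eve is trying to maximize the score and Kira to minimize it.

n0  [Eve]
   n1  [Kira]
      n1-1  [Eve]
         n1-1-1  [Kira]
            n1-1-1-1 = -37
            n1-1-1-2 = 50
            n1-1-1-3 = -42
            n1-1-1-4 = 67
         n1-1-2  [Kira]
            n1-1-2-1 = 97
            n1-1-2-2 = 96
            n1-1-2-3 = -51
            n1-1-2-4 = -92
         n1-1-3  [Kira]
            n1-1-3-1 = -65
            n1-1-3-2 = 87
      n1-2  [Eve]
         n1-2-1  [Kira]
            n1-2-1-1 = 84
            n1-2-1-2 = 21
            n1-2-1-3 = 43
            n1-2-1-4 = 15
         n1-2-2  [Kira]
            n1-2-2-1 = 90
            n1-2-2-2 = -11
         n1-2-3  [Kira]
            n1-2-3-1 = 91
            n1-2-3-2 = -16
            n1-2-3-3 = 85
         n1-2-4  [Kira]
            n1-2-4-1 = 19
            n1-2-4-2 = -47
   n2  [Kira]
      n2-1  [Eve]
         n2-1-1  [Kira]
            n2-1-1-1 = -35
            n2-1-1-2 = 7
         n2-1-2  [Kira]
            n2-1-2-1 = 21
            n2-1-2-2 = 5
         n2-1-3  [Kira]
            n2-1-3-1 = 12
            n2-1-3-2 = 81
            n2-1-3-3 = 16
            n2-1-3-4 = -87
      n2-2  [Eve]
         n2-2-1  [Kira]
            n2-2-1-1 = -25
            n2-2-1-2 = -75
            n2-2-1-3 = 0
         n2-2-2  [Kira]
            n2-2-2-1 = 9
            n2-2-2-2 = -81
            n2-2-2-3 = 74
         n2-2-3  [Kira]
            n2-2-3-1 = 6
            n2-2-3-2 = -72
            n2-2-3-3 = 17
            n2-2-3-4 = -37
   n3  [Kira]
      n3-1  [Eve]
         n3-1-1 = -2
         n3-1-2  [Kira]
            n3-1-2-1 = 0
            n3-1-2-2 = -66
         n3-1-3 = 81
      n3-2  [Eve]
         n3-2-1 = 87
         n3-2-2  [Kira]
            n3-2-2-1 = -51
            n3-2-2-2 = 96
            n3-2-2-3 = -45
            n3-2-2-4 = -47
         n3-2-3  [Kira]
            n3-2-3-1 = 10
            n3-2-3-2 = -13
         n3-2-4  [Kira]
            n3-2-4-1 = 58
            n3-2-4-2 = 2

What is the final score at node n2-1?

5

n2-1-1 (Kira): min(-35, 7) = -35
n2-1-2 (Kira): min(21, 5) = 5
n2-1-3 (Kira): min(12, 81, 16, -87) = -87
n2-1 (Eve): max(-35, 5, -87) = 5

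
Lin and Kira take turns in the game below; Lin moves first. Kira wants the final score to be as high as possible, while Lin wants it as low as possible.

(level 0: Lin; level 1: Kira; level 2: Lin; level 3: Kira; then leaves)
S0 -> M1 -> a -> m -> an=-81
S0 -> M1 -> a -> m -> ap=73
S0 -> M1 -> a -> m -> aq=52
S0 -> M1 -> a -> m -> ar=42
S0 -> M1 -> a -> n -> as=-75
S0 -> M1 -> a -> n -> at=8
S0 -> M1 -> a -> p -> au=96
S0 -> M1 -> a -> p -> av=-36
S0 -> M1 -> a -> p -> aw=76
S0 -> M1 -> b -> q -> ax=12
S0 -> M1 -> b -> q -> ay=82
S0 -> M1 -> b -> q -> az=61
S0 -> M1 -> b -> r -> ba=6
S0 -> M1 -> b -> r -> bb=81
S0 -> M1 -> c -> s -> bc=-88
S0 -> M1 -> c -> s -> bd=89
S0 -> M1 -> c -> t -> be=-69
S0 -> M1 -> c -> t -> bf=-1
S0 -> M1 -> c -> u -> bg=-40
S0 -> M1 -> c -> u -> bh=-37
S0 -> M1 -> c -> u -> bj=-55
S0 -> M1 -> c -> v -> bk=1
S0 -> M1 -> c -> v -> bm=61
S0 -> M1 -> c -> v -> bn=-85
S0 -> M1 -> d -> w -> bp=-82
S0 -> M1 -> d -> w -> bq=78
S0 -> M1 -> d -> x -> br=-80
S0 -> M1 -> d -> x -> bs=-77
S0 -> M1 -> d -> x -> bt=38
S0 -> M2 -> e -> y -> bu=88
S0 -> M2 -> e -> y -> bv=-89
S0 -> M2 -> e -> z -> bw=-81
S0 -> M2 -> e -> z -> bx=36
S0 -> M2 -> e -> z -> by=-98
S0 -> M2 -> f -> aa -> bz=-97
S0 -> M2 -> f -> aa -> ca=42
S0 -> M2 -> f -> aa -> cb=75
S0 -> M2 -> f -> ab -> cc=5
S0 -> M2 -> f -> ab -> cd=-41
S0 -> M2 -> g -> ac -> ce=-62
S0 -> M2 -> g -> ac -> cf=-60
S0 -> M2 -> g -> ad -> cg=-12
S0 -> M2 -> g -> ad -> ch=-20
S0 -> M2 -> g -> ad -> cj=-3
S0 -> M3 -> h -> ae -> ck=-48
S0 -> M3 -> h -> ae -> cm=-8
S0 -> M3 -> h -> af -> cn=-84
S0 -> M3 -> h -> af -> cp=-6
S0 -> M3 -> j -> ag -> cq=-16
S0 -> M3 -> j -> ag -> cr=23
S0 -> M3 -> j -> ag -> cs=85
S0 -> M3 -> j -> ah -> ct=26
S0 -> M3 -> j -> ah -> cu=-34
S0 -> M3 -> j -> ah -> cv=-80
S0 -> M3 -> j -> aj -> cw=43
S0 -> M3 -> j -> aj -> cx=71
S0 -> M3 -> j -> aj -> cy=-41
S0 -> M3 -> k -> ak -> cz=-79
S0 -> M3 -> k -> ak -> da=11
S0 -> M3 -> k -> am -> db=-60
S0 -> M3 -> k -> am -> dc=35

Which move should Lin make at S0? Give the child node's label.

m (Kira): max(-81, 73, 52, 42) = 73
n (Kira): max(-75, 8) = 8
p (Kira): max(96, -36, 76) = 96
a (Lin): min(73, 8, 96) = 8
q (Kira): max(12, 82, 61) = 82
r (Kira): max(6, 81) = 81
b (Lin): min(82, 81) = 81
s (Kira): max(-88, 89) = 89
t (Kira): max(-69, -1) = -1
u (Kira): max(-40, -37, -55) = -37
v (Kira): max(1, 61, -85) = 61
c (Lin): min(89, -1, -37, 61) = -37
w (Kira): max(-82, 78) = 78
x (Kira): max(-80, -77, 38) = 38
d (Lin): min(78, 38) = 38
M1 (Kira): max(8, 81, -37, 38) = 81
y (Kira): max(88, -89) = 88
z (Kira): max(-81, 36, -98) = 36
e (Lin): min(88, 36) = 36
aa (Kira): max(-97, 42, 75) = 75
ab (Kira): max(5, -41) = 5
f (Lin): min(75, 5) = 5
ac (Kira): max(-62, -60) = -60
ad (Kira): max(-12, -20, -3) = -3
g (Lin): min(-60, -3) = -60
M2 (Kira): max(36, 5, -60) = 36
ae (Kira): max(-48, -8) = -8
af (Kira): max(-84, -6) = -6
h (Lin): min(-8, -6) = -8
ag (Kira): max(-16, 23, 85) = 85
ah (Kira): max(26, -34, -80) = 26
aj (Kira): max(43, 71, -41) = 71
j (Lin): min(85, 26, 71) = 26
ak (Kira): max(-79, 11) = 11
am (Kira): max(-60, 35) = 35
k (Lin): min(11, 35) = 11
M3 (Kira): max(-8, 26, 11) = 26
S0 (Lin): min(81, 36, 26) = 26
Lin at S0 wants the lowest of {M1=81, M2=36, M3=26}, so chooses M3.

M3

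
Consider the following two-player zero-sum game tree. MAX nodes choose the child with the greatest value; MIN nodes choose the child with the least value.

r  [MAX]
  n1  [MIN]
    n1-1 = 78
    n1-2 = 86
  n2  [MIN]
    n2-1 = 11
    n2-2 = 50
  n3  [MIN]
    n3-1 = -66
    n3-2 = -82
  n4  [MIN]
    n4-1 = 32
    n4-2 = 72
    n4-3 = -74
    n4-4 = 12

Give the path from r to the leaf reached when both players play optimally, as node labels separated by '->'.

r -> n1 -> n1-1

n1 (MIN): min(78, 86) = 78
n2 (MIN): min(11, 50) = 11
n3 (MIN): min(-66, -82) = -82
n4 (MIN): min(32, 72, -74, 12) = -74
r (MAX): max(78, 11, -82, -74) = 78
At r, MAX picks n1 (highest: 78).
At n1, MIN picks n1-1 (lowest: 78).
Terminal value 78.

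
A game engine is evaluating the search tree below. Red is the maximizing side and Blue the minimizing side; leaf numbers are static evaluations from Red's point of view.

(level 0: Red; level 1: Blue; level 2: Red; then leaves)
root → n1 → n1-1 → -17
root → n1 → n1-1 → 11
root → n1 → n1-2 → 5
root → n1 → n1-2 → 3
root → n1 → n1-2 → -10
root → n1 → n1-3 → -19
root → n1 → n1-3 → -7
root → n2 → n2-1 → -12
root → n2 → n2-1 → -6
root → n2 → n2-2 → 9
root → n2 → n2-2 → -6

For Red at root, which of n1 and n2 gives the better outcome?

n2

n1-1 (Red): max(-17, 11) = 11
n1-2 (Red): max(5, 3, -10) = 5
n1-3 (Red): max(-19, -7) = -7
n1 (Blue): min(11, 5, -7) = -7
n2-1 (Red): max(-12, -6) = -6
n2-2 (Red): max(9, -6) = 9
n2 (Blue): min(-6, 9) = -6
Red prefers the higher value; n1=-7, n2=-6. n2 is better since -6 > -7.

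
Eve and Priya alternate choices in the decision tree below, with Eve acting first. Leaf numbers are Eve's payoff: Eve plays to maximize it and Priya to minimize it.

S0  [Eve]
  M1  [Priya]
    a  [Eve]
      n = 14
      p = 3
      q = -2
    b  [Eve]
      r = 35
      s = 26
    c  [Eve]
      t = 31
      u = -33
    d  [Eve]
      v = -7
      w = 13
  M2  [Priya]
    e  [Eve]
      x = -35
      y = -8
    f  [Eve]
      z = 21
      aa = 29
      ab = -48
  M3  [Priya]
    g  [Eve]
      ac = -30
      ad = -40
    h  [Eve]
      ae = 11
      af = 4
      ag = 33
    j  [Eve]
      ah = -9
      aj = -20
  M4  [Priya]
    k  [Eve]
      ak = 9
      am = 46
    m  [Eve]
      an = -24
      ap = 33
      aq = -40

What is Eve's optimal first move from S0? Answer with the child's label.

a (Eve): max(14, 3, -2) = 14
b (Eve): max(35, 26) = 35
c (Eve): max(31, -33) = 31
d (Eve): max(-7, 13) = 13
M1 (Priya): min(14, 35, 31, 13) = 13
e (Eve): max(-35, -8) = -8
f (Eve): max(21, 29, -48) = 29
M2 (Priya): min(-8, 29) = -8
g (Eve): max(-30, -40) = -30
h (Eve): max(11, 4, 33) = 33
j (Eve): max(-9, -20) = -9
M3 (Priya): min(-30, 33, -9) = -30
k (Eve): max(9, 46) = 46
m (Eve): max(-24, 33, -40) = 33
M4 (Priya): min(46, 33) = 33
S0 (Eve): max(13, -8, -30, 33) = 33
Eve at S0 wants the highest of {M1=13, M2=-8, M3=-30, M4=33}, so chooses M4.

M4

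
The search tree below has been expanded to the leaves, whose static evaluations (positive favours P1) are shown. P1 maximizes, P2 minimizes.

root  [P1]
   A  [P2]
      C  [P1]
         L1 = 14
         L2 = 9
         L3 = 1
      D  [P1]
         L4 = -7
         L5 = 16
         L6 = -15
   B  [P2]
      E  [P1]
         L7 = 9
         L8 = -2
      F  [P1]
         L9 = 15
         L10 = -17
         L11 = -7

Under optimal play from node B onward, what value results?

E (P1): max(9, -2) = 9
F (P1): max(15, -17, -7) = 15
B (P2): min(9, 15) = 9

9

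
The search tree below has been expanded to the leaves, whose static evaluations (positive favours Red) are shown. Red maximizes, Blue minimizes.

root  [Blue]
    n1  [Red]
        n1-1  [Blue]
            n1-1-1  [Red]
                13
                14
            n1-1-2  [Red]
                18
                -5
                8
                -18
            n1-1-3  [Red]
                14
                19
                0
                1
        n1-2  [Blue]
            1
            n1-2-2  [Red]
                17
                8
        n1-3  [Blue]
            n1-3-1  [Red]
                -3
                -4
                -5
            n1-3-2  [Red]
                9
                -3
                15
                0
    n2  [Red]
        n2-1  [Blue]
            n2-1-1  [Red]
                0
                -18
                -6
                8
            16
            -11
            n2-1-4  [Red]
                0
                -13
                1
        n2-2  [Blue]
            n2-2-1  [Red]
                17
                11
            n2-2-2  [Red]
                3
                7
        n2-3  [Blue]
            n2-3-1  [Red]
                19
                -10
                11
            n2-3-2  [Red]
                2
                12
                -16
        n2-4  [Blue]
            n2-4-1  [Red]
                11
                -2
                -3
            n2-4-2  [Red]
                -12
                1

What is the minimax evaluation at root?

12

n1-1-1 (Red): max(13, 14) = 14
n1-1-2 (Red): max(18, -5, 8, -18) = 18
n1-1-3 (Red): max(14, 19, 0, 1) = 19
n1-1 (Blue): min(14, 18, 19) = 14
n1-2-2 (Red): max(17, 8) = 17
n1-2 (Blue): min(1, 17) = 1
n1-3-1 (Red): max(-3, -4, -5) = -3
n1-3-2 (Red): max(9, -3, 15, 0) = 15
n1-3 (Blue): min(-3, 15) = -3
n1 (Red): max(14, 1, -3) = 14
n2-1-1 (Red): max(0, -18, -6, 8) = 8
n2-1-4 (Red): max(0, -13, 1) = 1
n2-1 (Blue): min(8, 16, -11, 1) = -11
n2-2-1 (Red): max(17, 11) = 17
n2-2-2 (Red): max(3, 7) = 7
n2-2 (Blue): min(17, 7) = 7
n2-3-1 (Red): max(19, -10, 11) = 19
n2-3-2 (Red): max(2, 12, -16) = 12
n2-3 (Blue): min(19, 12) = 12
n2-4-1 (Red): max(11, -2, -3) = 11
n2-4-2 (Red): max(-12, 1) = 1
n2-4 (Blue): min(11, 1) = 1
n2 (Red): max(-11, 7, 12, 1) = 12
root (Blue): min(14, 12) = 12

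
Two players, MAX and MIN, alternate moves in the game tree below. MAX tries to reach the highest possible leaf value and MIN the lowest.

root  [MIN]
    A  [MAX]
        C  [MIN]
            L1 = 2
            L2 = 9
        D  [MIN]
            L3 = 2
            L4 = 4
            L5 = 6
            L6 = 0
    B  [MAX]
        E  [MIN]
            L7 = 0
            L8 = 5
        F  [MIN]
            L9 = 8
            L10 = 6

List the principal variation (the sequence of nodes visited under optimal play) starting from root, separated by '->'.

root -> A -> C -> L1

C (MIN): min(2, 9) = 2
D (MIN): min(2, 4, 6, 0) = 0
A (MAX): max(2, 0) = 2
E (MIN): min(0, 5) = 0
F (MIN): min(8, 6) = 6
B (MAX): max(0, 6) = 6
root (MIN): min(2, 6) = 2
At root, MIN picks A (lowest: 2).
At A, MAX picks C (highest: 2).
At C, MIN picks L1 (lowest: 2).
Terminal value 2.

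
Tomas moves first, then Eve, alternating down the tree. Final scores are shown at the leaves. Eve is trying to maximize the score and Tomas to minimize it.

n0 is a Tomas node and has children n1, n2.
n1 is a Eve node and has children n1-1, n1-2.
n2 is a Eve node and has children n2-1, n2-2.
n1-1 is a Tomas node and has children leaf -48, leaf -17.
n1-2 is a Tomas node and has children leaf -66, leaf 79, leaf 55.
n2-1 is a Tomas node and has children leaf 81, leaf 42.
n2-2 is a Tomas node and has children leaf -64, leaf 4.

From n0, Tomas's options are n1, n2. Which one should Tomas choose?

n1

n1-1 (Tomas): min(-48, -17) = -48
n1-2 (Tomas): min(-66, 79, 55) = -66
n1 (Eve): max(-48, -66) = -48
n2-1 (Tomas): min(81, 42) = 42
n2-2 (Tomas): min(-64, 4) = -64
n2 (Eve): max(42, -64) = 42
n0 (Tomas): min(-48, 42) = -48
Tomas at n0 wants the lowest of {n1=-48, n2=42}, so chooses n1.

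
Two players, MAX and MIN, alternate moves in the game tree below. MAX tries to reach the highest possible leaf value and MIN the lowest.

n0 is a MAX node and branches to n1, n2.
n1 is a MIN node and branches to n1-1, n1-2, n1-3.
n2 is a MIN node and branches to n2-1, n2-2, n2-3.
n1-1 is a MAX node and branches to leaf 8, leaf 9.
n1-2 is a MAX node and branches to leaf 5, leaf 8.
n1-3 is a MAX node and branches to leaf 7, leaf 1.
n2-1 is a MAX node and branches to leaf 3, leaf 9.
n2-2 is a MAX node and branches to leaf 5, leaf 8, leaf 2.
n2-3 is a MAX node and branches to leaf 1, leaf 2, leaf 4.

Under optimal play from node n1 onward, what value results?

7

n1-1 (MAX): max(8, 9) = 9
n1-2 (MAX): max(5, 8) = 8
n1-3 (MAX): max(7, 1) = 7
n1 (MIN): min(9, 8, 7) = 7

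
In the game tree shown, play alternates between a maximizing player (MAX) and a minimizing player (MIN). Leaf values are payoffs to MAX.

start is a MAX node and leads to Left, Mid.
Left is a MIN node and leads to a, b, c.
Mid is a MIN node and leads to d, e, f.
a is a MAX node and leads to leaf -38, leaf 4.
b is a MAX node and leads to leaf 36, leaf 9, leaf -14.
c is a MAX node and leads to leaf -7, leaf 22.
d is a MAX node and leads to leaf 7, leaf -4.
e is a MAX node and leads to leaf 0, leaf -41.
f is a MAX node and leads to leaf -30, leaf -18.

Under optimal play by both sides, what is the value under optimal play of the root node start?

a (MAX): max(-38, 4) = 4
b (MAX): max(36, 9, -14) = 36
c (MAX): max(-7, 22) = 22
Left (MIN): min(4, 36, 22) = 4
d (MAX): max(7, -4) = 7
e (MAX): max(0, -41) = 0
f (MAX): max(-30, -18) = -18
Mid (MIN): min(7, 0, -18) = -18
start (MAX): max(4, -18) = 4

4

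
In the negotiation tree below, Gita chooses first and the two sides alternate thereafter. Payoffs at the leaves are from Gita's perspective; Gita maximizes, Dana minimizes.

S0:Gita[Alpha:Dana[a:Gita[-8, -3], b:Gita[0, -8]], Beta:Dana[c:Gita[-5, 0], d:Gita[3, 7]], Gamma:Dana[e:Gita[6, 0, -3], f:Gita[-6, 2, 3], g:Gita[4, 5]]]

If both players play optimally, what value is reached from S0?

a (Gita): max(-8, -3) = -3
b (Gita): max(0, -8) = 0
Alpha (Dana): min(-3, 0) = -3
c (Gita): max(-5, 0) = 0
d (Gita): max(3, 7) = 7
Beta (Dana): min(0, 7) = 0
e (Gita): max(6, 0, -3) = 6
f (Gita): max(-6, 2, 3) = 3
g (Gita): max(4, 5) = 5
Gamma (Dana): min(6, 3, 5) = 3
S0 (Gita): max(-3, 0, 3) = 3

3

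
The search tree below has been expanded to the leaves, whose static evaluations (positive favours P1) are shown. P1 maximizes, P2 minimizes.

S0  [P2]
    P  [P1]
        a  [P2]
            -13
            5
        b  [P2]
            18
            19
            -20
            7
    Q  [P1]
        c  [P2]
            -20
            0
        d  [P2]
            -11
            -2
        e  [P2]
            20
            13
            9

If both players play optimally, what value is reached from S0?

a (P2): min(-13, 5) = -13
b (P2): min(18, 19, -20, 7) = -20
P (P1): max(-13, -20) = -13
c (P2): min(-20, 0) = -20
d (P2): min(-11, -2) = -11
e (P2): min(20, 13, 9) = 9
Q (P1): max(-20, -11, 9) = 9
S0 (P2): min(-13, 9) = -13

-13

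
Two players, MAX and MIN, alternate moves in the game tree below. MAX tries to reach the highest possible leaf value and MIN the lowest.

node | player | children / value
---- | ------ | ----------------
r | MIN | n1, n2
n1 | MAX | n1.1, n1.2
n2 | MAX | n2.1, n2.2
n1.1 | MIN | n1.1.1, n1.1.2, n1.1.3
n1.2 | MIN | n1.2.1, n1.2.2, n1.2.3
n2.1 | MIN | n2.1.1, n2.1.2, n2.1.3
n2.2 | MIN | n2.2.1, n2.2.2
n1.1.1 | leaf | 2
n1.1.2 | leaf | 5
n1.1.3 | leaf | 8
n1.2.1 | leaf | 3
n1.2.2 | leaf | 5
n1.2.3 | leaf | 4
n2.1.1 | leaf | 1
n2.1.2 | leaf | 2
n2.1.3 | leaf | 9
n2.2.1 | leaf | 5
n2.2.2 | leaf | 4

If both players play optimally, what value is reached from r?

n1.1 (MIN): min(2, 5, 8) = 2
n1.2 (MIN): min(3, 5, 4) = 3
n1 (MAX): max(2, 3) = 3
n2.1 (MIN): min(1, 2, 9) = 1
n2.2 (MIN): min(5, 4) = 4
n2 (MAX): max(1, 4) = 4
r (MIN): min(3, 4) = 3

3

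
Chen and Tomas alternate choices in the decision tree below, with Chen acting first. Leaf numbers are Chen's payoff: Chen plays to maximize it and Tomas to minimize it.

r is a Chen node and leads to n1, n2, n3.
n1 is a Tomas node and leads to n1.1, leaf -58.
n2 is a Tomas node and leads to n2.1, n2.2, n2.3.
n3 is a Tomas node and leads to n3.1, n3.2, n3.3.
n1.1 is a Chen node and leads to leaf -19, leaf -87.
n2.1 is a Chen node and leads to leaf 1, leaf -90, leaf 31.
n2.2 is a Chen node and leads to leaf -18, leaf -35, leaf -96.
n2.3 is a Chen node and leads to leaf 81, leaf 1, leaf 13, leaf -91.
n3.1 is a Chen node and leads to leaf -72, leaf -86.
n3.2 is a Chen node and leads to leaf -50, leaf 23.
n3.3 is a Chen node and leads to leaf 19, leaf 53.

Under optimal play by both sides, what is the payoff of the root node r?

-18

n1.1 (Chen): max(-19, -87) = -19
n1 (Tomas): min(-19, -58) = -58
n2.1 (Chen): max(1, -90, 31) = 31
n2.2 (Chen): max(-18, -35, -96) = -18
n2.3 (Chen): max(81, 1, 13, -91) = 81
n2 (Tomas): min(31, -18, 81) = -18
n3.1 (Chen): max(-72, -86) = -72
n3.2 (Chen): max(-50, 23) = 23
n3.3 (Chen): max(19, 53) = 53
n3 (Tomas): min(-72, 23, 53) = -72
r (Chen): max(-58, -18, -72) = -18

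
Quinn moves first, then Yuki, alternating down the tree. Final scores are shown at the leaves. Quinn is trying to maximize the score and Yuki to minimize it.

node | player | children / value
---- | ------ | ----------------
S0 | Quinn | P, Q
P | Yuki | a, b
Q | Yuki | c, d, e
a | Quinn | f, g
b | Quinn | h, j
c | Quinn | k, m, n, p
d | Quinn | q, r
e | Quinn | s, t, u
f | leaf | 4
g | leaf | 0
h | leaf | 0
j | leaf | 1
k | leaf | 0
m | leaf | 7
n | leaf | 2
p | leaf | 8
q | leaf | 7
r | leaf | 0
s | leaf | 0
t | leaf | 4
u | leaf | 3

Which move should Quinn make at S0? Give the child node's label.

a (Quinn): max(4, 0) = 4
b (Quinn): max(0, 1) = 1
P (Yuki): min(4, 1) = 1
c (Quinn): max(0, 7, 2, 8) = 8
d (Quinn): max(7, 0) = 7
e (Quinn): max(0, 4, 3) = 4
Q (Yuki): min(8, 7, 4) = 4
S0 (Quinn): max(1, 4) = 4
Quinn at S0 wants the highest of {P=1, Q=4}, so chooses Q.

Q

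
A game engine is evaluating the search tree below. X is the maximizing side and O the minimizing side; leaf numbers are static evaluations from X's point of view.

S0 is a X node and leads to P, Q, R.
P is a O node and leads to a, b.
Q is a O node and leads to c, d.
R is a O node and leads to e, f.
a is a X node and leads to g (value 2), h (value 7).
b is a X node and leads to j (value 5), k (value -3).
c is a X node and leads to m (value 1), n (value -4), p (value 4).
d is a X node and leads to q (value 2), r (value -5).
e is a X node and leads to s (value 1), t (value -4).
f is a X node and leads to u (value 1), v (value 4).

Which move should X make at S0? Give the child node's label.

P

a (X): max(2, 7) = 7
b (X): max(5, -3) = 5
P (O): min(7, 5) = 5
c (X): max(1, -4, 4) = 4
d (X): max(2, -5) = 2
Q (O): min(4, 2) = 2
e (X): max(1, -4) = 1
f (X): max(1, 4) = 4
R (O): min(1, 4) = 1
S0 (X): max(5, 2, 1) = 5
X at S0 wants the highest of {P=5, Q=2, R=1}, so chooses P.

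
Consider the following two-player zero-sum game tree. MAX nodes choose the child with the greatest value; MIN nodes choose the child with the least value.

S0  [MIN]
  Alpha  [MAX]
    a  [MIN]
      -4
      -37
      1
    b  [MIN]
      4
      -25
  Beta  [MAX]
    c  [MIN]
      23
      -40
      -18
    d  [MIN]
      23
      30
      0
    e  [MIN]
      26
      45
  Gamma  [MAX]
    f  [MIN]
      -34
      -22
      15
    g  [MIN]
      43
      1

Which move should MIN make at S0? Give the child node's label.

Alpha

a (MIN): min(-4, -37, 1) = -37
b (MIN): min(4, -25) = -25
Alpha (MAX): max(-37, -25) = -25
c (MIN): min(23, -40, -18) = -40
d (MIN): min(23, 30, 0) = 0
e (MIN): min(26, 45) = 26
Beta (MAX): max(-40, 0, 26) = 26
f (MIN): min(-34, -22, 15) = -34
g (MIN): min(43, 1) = 1
Gamma (MAX): max(-34, 1) = 1
S0 (MIN): min(-25, 26, 1) = -25
MIN at S0 wants the lowest of {Alpha=-25, Beta=26, Gamma=1}, so chooses Alpha.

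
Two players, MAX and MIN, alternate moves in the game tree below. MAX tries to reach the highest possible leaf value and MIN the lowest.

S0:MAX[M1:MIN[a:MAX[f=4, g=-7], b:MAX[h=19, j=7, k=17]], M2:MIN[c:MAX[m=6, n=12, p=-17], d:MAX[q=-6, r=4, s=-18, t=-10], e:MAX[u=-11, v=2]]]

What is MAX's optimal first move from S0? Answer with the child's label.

M1

a (MAX): max(4, -7) = 4
b (MAX): max(19, 7, 17) = 19
M1 (MIN): min(4, 19) = 4
c (MAX): max(6, 12, -17) = 12
d (MAX): max(-6, 4, -18, -10) = 4
e (MAX): max(-11, 2) = 2
M2 (MIN): min(12, 4, 2) = 2
S0 (MAX): max(4, 2) = 4
MAX at S0 wants the highest of {M1=4, M2=2}, so chooses M1.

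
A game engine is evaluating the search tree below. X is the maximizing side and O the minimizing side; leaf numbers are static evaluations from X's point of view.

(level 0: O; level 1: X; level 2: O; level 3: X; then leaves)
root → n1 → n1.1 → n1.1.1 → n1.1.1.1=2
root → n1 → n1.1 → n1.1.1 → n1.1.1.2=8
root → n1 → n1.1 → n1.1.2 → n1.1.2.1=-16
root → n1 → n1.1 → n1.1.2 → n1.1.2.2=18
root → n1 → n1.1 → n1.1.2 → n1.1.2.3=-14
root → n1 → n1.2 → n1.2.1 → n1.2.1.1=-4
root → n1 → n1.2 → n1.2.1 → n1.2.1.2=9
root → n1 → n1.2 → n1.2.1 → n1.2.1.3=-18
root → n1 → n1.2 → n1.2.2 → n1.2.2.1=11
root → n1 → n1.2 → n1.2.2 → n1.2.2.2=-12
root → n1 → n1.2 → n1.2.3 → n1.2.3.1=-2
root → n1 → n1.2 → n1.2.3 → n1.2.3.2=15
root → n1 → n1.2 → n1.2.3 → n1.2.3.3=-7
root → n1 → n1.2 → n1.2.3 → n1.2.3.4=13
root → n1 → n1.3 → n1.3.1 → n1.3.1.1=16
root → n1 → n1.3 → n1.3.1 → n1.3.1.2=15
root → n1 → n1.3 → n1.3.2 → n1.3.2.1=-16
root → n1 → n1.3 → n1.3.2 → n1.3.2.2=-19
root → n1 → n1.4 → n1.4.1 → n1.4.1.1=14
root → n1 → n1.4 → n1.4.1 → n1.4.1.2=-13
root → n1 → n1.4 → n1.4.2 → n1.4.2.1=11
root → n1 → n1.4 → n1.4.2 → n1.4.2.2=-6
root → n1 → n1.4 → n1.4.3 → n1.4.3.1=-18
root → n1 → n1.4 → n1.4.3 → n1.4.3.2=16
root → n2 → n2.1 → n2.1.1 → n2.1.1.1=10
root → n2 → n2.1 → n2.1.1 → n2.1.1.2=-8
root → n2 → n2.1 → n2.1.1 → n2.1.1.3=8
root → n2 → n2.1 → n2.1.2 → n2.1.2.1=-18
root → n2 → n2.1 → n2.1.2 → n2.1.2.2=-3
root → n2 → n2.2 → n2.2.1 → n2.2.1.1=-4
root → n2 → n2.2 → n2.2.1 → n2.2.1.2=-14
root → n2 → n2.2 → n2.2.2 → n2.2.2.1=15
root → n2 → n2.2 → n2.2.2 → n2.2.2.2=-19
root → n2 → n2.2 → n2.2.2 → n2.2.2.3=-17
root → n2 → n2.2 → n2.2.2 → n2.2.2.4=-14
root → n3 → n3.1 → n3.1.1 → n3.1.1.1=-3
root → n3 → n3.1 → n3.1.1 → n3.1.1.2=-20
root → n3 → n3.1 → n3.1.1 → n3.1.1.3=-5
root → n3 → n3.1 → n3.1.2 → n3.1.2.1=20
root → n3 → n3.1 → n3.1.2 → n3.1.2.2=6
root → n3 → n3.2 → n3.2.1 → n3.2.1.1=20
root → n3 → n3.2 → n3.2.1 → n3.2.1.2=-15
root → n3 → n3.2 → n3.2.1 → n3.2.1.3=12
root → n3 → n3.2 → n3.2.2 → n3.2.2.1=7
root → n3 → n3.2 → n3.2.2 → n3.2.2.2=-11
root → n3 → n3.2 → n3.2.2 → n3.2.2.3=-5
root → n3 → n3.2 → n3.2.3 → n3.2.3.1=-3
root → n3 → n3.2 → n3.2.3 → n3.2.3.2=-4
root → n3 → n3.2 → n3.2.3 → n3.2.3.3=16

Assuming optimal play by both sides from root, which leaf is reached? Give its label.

n2.1.2.2

n1.1.1 (X): max(2, 8) = 8
n1.1.2 (X): max(-16, 18, -14) = 18
n1.1 (O): min(8, 18) = 8
n1.2.1 (X): max(-4, 9, -18) = 9
n1.2.2 (X): max(11, -12) = 11
n1.2.3 (X): max(-2, 15, -7, 13) = 15
n1.2 (O): min(9, 11, 15) = 9
n1.3.1 (X): max(16, 15) = 16
n1.3.2 (X): max(-16, -19) = -16
n1.3 (O): min(16, -16) = -16
n1.4.1 (X): max(14, -13) = 14
n1.4.2 (X): max(11, -6) = 11
n1.4.3 (X): max(-18, 16) = 16
n1.4 (O): min(14, 11, 16) = 11
n1 (X): max(8, 9, -16, 11) = 11
n2.1.1 (X): max(10, -8, 8) = 10
n2.1.2 (X): max(-18, -3) = -3
n2.1 (O): min(10, -3) = -3
n2.2.1 (X): max(-4, -14) = -4
n2.2.2 (X): max(15, -19, -17, -14) = 15
n2.2 (O): min(-4, 15) = -4
n2 (X): max(-3, -4) = -3
n3.1.1 (X): max(-3, -20, -5) = -3
n3.1.2 (X): max(20, 6) = 20
n3.1 (O): min(-3, 20) = -3
n3.2.1 (X): max(20, -15, 12) = 20
n3.2.2 (X): max(7, -11, -5) = 7
n3.2.3 (X): max(-3, -4, 16) = 16
n3.2 (O): min(20, 7, 16) = 7
n3 (X): max(-3, 7) = 7
root (O): min(11, -3, 7) = -3
At root, O picks n2 (lowest: -3).
At n2, X picks n2.1 (highest: -3).
At n2.1, O picks n2.1.2 (lowest: -3).
At n2.1.2, X picks n2.1.2.2 (highest: -3).
Terminal value -3.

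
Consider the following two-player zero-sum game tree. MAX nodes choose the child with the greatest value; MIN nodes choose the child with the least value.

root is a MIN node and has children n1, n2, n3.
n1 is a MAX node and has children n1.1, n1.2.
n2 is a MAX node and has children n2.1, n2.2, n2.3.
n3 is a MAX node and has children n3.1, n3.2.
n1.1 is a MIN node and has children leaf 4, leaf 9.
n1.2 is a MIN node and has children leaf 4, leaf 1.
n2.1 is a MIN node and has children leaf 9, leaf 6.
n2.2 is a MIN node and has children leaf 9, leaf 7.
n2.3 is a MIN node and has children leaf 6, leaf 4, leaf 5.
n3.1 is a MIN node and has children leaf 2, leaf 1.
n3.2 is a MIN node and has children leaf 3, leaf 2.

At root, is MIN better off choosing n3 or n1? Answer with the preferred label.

n3

n3.1 (MIN): min(2, 1) = 1
n3.2 (MIN): min(3, 2) = 2
n3 (MAX): max(1, 2) = 2
n1.1 (MIN): min(4, 9) = 4
n1.2 (MIN): min(4, 1) = 1
n1 (MAX): max(4, 1) = 4
MIN prefers the lower value; n3=2, n1=4. n3 is better since 2 < 4.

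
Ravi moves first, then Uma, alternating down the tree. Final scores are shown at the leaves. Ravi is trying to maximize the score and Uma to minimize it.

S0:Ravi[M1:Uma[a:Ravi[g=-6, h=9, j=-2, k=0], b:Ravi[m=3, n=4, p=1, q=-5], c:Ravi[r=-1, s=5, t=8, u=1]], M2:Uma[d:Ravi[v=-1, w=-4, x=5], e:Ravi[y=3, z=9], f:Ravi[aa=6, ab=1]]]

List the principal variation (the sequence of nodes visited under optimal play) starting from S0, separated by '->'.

a (Ravi): max(-6, 9, -2, 0) = 9
b (Ravi): max(3, 4, 1, -5) = 4
c (Ravi): max(-1, 5, 8, 1) = 8
M1 (Uma): min(9, 4, 8) = 4
d (Ravi): max(-1, -4, 5) = 5
e (Ravi): max(3, 9) = 9
f (Ravi): max(6, 1) = 6
M2 (Uma): min(5, 9, 6) = 5
S0 (Ravi): max(4, 5) = 5
At S0, Ravi picks M2 (highest: 5).
At M2, Uma picks d (lowest: 5).
At d, Ravi picks x (highest: 5).
Terminal value 5.

S0 -> M2 -> d -> x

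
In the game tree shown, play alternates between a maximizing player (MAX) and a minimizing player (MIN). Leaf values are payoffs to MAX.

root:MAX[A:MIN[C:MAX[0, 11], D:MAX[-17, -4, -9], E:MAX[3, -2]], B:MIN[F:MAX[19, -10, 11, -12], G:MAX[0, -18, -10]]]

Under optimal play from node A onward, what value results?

C (MAX): max(0, 11) = 11
D (MAX): max(-17, -4, -9) = -4
E (MAX): max(3, -2) = 3
A (MIN): min(11, -4, 3) = -4

-4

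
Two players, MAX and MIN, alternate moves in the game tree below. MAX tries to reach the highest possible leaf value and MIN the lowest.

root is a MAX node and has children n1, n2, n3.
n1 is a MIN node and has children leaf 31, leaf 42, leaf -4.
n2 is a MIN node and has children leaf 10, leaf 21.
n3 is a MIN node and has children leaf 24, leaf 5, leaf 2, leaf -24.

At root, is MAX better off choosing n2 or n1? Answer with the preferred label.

n2 (MIN): min(10, 21) = 10
n1 (MIN): min(31, 42, -4) = -4
MAX prefers the higher value; n2=10, n1=-4. n2 is better since 10 > -4.

n2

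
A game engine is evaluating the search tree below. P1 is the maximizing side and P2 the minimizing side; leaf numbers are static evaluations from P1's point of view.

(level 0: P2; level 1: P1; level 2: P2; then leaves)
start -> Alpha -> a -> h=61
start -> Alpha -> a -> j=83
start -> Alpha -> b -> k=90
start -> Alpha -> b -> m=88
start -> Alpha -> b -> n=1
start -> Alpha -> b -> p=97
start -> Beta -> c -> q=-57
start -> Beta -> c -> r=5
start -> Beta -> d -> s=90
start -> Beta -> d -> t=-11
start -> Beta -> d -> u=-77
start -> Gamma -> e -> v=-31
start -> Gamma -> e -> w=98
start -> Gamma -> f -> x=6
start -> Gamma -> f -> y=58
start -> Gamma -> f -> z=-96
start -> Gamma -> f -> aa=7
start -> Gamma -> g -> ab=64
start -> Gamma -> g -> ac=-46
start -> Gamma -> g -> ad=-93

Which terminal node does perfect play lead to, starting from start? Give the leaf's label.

a (P2): min(61, 83) = 61
b (P2): min(90, 88, 1, 97) = 1
Alpha (P1): max(61, 1) = 61
c (P2): min(-57, 5) = -57
d (P2): min(90, -11, -77) = -77
Beta (P1): max(-57, -77) = -57
e (P2): min(-31, 98) = -31
f (P2): min(6, 58, -96, 7) = -96
g (P2): min(64, -46, -93) = -93
Gamma (P1): max(-31, -96, -93) = -31
start (P2): min(61, -57, -31) = -57
At start, P2 picks Beta (lowest: -57).
At Beta, P1 picks c (highest: -57).
At c, P2 picks q (lowest: -57).
Terminal value -57.

q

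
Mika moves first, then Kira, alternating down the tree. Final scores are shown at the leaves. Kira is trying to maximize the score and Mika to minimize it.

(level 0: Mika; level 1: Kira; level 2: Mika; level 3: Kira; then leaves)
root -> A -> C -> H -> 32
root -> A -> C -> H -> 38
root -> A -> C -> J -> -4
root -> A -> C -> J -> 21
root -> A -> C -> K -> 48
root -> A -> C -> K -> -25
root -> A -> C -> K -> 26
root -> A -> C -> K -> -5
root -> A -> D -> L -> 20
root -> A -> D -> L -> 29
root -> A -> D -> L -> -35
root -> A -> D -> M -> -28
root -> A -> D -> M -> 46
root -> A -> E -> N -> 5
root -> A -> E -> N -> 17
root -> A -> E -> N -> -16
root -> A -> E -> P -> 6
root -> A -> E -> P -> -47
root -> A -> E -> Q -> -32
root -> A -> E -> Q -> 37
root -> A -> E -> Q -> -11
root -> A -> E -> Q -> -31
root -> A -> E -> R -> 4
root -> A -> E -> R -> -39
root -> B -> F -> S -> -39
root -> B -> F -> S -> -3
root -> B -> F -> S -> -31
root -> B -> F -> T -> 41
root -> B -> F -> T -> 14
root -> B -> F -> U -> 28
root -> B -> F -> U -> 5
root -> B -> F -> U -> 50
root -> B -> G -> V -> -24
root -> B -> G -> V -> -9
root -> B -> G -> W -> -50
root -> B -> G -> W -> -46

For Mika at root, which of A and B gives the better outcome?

H (Kira): max(32, 38) = 38
J (Kira): max(-4, 21) = 21
K (Kira): max(48, -25, 26, -5) = 48
C (Mika): min(38, 21, 48) = 21
L (Kira): max(20, 29, -35) = 29
M (Kira): max(-28, 46) = 46
D (Mika): min(29, 46) = 29
N (Kira): max(5, 17, -16) = 17
P (Kira): max(6, -47) = 6
Q (Kira): max(-32, 37, -11, -31) = 37
R (Kira): max(4, -39) = 4
E (Mika): min(17, 6, 37, 4) = 4
A (Kira): max(21, 29, 4) = 29
S (Kira): max(-39, -3, -31) = -3
T (Kira): max(41, 14) = 41
U (Kira): max(28, 5, 50) = 50
F (Mika): min(-3, 41, 50) = -3
V (Kira): max(-24, -9) = -9
W (Kira): max(-50, -46) = -46
G (Mika): min(-9, -46) = -46
B (Kira): max(-3, -46) = -3
Mika prefers the lower value; A=29, B=-3. B is better since -3 < 29.

B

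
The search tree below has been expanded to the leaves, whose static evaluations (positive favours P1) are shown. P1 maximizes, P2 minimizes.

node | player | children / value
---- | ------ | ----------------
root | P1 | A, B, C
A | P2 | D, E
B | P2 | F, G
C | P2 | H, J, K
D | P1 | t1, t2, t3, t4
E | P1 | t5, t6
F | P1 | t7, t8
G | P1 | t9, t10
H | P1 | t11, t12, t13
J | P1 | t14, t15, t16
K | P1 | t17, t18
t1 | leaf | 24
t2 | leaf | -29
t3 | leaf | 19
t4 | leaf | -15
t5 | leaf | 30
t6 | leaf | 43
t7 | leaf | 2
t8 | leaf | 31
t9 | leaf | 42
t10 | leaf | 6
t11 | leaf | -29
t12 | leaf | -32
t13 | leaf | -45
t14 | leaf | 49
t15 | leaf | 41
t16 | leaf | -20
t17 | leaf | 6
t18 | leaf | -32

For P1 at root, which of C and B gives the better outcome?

B

H (P1): max(-29, -32, -45) = -29
J (P1): max(49, 41, -20) = 49
K (P1): max(6, -32) = 6
C (P2): min(-29, 49, 6) = -29
F (P1): max(2, 31) = 31
G (P1): max(42, 6) = 42
B (P2): min(31, 42) = 31
P1 prefers the higher value; C=-29, B=31. B is better since 31 > -29.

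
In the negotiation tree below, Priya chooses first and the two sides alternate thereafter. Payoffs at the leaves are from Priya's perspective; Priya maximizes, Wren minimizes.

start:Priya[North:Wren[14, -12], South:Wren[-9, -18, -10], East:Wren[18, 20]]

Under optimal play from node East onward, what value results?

East (Wren): min(18, 20) = 18

18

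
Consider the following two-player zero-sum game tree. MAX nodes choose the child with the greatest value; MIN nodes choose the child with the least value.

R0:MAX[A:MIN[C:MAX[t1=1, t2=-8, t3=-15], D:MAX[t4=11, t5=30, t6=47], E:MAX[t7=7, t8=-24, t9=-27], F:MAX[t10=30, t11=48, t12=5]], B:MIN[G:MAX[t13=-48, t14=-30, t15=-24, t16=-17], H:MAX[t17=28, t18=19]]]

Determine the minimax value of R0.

C (MAX): max(1, -8, -15) = 1
D (MAX): max(11, 30, 47) = 47
E (MAX): max(7, -24, -27) = 7
F (MAX): max(30, 48, 5) = 48
A (MIN): min(1, 47, 7, 48) = 1
G (MAX): max(-48, -30, -24, -17) = -17
H (MAX): max(28, 19) = 28
B (MIN): min(-17, 28) = -17
R0 (MAX): max(1, -17) = 1

1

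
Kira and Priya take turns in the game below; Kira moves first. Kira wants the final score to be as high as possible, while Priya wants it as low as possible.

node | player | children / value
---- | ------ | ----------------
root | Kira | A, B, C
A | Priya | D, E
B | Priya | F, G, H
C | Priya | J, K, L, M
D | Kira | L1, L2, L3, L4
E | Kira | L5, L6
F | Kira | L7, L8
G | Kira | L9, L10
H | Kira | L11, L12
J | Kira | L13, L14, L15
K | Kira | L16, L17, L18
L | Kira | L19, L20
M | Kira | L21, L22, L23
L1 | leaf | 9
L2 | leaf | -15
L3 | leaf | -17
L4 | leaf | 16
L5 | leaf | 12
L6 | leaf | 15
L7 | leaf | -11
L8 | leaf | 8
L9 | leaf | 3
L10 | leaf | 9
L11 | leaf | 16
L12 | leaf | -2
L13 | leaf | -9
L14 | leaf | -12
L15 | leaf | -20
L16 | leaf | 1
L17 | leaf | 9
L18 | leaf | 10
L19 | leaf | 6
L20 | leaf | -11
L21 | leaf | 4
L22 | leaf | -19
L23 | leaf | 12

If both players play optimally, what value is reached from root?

D (Kira): max(9, -15, -17, 16) = 16
E (Kira): max(12, 15) = 15
A (Priya): min(16, 15) = 15
F (Kira): max(-11, 8) = 8
G (Kira): max(3, 9) = 9
H (Kira): max(16, -2) = 16
B (Priya): min(8, 9, 16) = 8
J (Kira): max(-9, -12, -20) = -9
K (Kira): max(1, 9, 10) = 10
L (Kira): max(6, -11) = 6
M (Kira): max(4, -19, 12) = 12
C (Priya): min(-9, 10, 6, 12) = -9
root (Kira): max(15, 8, -9) = 15

15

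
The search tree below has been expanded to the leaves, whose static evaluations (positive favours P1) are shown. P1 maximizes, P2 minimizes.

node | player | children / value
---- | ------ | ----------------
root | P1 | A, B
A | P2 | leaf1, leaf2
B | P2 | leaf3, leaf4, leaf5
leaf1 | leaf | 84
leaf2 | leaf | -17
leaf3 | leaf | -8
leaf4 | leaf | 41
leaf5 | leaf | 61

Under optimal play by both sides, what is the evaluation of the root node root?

A (P2): min(84, -17) = -17
B (P2): min(-8, 41, 61) = -8
root (P1): max(-17, -8) = -8

-8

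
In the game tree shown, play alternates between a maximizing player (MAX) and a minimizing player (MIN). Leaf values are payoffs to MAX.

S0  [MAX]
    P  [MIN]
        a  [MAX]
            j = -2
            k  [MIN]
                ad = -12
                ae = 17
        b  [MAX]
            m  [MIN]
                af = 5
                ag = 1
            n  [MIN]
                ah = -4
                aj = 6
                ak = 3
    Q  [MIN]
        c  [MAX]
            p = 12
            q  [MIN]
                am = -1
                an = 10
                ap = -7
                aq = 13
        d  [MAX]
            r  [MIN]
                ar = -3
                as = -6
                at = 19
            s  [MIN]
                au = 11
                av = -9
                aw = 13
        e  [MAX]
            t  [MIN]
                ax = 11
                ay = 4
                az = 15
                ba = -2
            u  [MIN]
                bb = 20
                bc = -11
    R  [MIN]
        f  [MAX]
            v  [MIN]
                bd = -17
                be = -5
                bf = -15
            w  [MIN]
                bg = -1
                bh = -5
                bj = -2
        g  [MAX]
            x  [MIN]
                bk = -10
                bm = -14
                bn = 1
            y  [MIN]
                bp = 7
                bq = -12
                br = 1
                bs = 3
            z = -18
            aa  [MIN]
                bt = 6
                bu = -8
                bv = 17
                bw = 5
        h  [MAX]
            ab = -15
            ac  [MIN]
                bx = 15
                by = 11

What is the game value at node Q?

-6

q (MIN): min(-1, 10, -7, 13) = -7
c (MAX): max(12, -7) = 12
r (MIN): min(-3, -6, 19) = -6
s (MIN): min(11, -9, 13) = -9
d (MAX): max(-6, -9) = -6
t (MIN): min(11, 4, 15, -2) = -2
u (MIN): min(20, -11) = -11
e (MAX): max(-2, -11) = -2
Q (MIN): min(12, -6, -2) = -6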